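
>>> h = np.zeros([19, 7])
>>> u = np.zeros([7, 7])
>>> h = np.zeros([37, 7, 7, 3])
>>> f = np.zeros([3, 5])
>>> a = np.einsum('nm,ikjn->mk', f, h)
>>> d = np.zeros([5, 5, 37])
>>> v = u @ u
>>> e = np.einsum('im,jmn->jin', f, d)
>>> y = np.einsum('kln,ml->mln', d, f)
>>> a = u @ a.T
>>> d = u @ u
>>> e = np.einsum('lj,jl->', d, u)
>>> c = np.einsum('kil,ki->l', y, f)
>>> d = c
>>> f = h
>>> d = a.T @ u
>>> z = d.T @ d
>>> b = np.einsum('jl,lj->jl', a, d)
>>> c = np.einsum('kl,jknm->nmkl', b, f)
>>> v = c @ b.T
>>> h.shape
(37, 7, 7, 3)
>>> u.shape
(7, 7)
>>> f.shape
(37, 7, 7, 3)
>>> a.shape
(7, 5)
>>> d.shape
(5, 7)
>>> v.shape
(7, 3, 7, 7)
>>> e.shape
()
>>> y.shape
(3, 5, 37)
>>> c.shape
(7, 3, 7, 5)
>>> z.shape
(7, 7)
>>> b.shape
(7, 5)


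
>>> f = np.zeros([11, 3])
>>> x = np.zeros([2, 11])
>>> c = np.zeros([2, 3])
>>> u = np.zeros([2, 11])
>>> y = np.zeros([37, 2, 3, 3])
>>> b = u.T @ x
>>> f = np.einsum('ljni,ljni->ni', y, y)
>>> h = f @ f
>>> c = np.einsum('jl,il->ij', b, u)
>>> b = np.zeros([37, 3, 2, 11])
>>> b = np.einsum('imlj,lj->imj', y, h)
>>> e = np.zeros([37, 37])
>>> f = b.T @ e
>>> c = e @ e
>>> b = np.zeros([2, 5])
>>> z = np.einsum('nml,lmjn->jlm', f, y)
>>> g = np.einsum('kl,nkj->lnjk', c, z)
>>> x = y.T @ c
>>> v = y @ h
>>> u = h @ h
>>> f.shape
(3, 2, 37)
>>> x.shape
(3, 3, 2, 37)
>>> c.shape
(37, 37)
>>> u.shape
(3, 3)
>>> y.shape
(37, 2, 3, 3)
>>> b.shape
(2, 5)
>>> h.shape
(3, 3)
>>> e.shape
(37, 37)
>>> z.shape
(3, 37, 2)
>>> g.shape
(37, 3, 2, 37)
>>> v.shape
(37, 2, 3, 3)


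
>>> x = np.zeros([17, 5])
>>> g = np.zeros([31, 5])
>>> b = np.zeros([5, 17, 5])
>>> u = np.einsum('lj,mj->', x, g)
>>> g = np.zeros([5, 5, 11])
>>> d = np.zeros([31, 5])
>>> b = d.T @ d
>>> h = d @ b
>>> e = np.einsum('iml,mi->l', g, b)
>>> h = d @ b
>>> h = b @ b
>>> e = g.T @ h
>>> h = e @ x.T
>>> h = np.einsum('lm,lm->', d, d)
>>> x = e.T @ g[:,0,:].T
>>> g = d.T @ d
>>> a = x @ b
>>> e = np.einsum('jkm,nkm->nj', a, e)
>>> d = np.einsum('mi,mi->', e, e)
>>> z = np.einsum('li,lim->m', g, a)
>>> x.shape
(5, 5, 5)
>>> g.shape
(5, 5)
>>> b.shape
(5, 5)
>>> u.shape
()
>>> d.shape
()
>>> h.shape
()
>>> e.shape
(11, 5)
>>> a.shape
(5, 5, 5)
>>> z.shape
(5,)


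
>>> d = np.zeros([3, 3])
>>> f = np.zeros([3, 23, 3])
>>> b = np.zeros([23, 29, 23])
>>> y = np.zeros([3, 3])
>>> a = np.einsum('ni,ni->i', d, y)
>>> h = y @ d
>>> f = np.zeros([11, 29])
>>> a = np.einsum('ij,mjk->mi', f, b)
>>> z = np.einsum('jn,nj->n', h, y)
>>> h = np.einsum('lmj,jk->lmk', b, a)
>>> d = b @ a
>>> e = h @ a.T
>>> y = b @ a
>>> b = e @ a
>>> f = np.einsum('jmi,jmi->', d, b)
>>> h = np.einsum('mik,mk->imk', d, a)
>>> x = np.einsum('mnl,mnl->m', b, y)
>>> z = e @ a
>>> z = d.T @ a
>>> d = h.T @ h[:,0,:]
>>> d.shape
(11, 23, 11)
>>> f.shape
()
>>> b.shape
(23, 29, 11)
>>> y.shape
(23, 29, 11)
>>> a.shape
(23, 11)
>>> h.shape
(29, 23, 11)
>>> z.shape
(11, 29, 11)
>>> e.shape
(23, 29, 23)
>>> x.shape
(23,)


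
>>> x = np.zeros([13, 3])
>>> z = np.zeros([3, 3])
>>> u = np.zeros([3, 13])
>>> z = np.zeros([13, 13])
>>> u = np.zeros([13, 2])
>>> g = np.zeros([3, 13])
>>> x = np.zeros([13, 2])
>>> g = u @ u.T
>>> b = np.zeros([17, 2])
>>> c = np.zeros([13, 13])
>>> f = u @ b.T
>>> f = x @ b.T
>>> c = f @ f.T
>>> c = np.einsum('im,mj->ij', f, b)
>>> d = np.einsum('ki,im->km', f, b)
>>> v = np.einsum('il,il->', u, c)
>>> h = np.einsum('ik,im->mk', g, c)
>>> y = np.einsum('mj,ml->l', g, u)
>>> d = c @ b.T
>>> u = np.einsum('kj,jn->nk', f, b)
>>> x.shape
(13, 2)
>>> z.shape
(13, 13)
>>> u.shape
(2, 13)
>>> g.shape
(13, 13)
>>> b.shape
(17, 2)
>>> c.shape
(13, 2)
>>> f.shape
(13, 17)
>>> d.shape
(13, 17)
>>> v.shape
()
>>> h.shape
(2, 13)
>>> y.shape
(2,)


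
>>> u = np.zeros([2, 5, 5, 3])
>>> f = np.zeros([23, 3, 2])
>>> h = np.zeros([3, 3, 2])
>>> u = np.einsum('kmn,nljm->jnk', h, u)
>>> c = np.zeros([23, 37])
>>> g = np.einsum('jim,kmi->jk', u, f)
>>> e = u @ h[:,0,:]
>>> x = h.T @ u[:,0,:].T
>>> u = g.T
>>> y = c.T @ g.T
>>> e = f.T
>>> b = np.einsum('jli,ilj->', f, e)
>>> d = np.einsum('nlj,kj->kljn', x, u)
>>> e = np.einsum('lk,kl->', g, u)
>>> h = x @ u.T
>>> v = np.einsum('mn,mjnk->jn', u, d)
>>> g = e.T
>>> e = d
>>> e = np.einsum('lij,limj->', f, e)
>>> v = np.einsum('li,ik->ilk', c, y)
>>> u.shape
(23, 5)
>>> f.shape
(23, 3, 2)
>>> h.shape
(2, 3, 23)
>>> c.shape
(23, 37)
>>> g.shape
()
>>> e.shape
()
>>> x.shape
(2, 3, 5)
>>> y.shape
(37, 5)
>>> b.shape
()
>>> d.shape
(23, 3, 5, 2)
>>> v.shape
(37, 23, 5)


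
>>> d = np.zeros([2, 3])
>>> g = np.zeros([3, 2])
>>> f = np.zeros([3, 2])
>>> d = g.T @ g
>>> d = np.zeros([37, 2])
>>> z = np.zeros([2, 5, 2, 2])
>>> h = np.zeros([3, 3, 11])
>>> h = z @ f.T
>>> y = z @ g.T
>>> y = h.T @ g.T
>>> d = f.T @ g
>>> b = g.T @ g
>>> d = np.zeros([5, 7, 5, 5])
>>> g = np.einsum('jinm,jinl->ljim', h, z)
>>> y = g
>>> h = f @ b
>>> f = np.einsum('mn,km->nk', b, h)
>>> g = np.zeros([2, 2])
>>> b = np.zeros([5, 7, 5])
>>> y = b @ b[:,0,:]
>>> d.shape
(5, 7, 5, 5)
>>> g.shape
(2, 2)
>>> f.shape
(2, 3)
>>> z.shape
(2, 5, 2, 2)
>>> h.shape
(3, 2)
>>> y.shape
(5, 7, 5)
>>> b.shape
(5, 7, 5)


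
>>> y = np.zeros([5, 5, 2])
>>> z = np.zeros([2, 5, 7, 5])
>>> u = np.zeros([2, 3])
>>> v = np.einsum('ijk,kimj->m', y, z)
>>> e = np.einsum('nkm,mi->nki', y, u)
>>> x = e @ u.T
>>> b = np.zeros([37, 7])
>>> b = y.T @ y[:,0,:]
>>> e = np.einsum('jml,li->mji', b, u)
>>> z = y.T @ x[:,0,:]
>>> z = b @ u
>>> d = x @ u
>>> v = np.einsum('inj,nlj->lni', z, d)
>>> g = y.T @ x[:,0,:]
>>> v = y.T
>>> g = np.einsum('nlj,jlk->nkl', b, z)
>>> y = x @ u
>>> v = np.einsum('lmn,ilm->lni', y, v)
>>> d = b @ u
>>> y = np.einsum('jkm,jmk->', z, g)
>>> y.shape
()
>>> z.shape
(2, 5, 3)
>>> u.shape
(2, 3)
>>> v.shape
(5, 3, 2)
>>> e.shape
(5, 2, 3)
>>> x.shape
(5, 5, 2)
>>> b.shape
(2, 5, 2)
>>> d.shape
(2, 5, 3)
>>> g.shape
(2, 3, 5)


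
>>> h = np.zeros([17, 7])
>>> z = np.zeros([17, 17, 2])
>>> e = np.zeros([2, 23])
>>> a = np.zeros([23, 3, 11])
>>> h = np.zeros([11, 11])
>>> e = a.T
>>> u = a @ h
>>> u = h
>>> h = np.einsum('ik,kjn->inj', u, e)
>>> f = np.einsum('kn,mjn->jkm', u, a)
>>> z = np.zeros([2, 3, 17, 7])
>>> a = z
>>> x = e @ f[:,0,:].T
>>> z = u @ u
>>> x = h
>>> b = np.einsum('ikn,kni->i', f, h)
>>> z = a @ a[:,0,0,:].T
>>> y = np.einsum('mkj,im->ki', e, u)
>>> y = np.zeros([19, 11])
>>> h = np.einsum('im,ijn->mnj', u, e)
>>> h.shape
(11, 23, 3)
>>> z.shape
(2, 3, 17, 2)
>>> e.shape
(11, 3, 23)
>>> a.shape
(2, 3, 17, 7)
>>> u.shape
(11, 11)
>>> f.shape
(3, 11, 23)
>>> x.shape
(11, 23, 3)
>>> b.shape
(3,)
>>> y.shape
(19, 11)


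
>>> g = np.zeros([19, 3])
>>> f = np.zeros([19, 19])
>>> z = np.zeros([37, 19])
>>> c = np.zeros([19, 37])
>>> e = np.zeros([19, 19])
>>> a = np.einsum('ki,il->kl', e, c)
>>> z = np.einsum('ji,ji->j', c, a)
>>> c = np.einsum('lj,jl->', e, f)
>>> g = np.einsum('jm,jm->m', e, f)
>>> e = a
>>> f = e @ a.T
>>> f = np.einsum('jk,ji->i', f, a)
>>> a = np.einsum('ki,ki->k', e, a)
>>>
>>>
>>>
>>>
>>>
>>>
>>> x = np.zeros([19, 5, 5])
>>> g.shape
(19,)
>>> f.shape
(37,)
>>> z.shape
(19,)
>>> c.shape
()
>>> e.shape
(19, 37)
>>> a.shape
(19,)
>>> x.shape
(19, 5, 5)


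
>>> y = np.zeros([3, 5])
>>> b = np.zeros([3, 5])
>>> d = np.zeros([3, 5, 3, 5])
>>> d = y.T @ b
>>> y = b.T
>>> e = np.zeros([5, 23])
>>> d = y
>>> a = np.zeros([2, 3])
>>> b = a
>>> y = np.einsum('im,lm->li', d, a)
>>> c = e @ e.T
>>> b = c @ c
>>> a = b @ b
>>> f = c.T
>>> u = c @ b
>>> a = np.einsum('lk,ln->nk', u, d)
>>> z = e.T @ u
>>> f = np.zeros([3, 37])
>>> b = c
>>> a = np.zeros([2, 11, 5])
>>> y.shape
(2, 5)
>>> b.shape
(5, 5)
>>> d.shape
(5, 3)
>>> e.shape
(5, 23)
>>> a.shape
(2, 11, 5)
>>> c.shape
(5, 5)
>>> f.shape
(3, 37)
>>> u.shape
(5, 5)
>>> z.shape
(23, 5)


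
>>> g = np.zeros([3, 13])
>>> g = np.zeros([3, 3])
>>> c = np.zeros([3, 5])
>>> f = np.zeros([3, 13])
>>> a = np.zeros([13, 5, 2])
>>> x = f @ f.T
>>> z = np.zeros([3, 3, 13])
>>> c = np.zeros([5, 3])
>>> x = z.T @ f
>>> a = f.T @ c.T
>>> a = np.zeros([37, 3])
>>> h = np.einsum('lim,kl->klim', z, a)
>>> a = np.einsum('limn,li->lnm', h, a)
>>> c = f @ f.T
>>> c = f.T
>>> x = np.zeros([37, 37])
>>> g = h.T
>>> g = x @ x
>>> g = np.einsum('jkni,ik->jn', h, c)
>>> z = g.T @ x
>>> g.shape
(37, 3)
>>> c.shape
(13, 3)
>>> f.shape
(3, 13)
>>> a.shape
(37, 13, 3)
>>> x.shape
(37, 37)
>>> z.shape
(3, 37)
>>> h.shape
(37, 3, 3, 13)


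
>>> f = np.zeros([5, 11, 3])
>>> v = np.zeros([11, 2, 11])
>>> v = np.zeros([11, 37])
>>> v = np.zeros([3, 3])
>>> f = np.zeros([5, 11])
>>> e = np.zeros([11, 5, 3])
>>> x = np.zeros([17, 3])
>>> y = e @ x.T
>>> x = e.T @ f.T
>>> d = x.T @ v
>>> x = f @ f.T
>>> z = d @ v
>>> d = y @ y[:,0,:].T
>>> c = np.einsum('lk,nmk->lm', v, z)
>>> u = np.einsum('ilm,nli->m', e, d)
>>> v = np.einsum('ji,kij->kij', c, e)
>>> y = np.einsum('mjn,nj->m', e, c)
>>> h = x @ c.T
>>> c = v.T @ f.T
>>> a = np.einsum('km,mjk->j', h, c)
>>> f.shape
(5, 11)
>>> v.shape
(11, 5, 3)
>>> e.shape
(11, 5, 3)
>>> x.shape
(5, 5)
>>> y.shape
(11,)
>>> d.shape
(11, 5, 11)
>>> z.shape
(5, 5, 3)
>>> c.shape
(3, 5, 5)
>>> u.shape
(3,)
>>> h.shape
(5, 3)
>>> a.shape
(5,)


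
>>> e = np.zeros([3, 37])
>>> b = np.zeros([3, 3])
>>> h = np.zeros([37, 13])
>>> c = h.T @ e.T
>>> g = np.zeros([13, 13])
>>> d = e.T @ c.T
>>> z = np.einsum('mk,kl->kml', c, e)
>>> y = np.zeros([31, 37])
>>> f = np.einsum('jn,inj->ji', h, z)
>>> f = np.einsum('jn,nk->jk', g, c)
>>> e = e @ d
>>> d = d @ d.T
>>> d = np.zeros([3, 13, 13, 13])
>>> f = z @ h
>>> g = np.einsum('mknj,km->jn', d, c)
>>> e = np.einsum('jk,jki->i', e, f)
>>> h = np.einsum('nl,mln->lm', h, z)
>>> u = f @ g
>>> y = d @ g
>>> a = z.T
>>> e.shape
(13,)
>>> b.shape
(3, 3)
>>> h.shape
(13, 3)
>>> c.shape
(13, 3)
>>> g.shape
(13, 13)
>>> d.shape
(3, 13, 13, 13)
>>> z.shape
(3, 13, 37)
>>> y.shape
(3, 13, 13, 13)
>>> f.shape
(3, 13, 13)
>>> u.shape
(3, 13, 13)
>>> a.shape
(37, 13, 3)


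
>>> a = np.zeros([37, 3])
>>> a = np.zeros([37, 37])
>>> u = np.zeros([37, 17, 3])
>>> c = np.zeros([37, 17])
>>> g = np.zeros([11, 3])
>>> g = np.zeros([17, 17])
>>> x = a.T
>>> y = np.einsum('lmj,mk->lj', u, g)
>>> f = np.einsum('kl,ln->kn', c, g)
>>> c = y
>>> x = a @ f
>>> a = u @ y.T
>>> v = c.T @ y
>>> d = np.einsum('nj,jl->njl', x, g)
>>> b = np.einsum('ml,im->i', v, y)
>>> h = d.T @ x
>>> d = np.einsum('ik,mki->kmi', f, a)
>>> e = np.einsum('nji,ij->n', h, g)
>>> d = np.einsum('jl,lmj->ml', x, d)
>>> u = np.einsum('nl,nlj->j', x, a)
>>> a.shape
(37, 17, 37)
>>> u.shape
(37,)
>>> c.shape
(37, 3)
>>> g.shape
(17, 17)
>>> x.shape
(37, 17)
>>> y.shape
(37, 3)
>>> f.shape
(37, 17)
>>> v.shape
(3, 3)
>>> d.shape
(37, 17)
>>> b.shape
(37,)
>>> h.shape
(17, 17, 17)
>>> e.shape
(17,)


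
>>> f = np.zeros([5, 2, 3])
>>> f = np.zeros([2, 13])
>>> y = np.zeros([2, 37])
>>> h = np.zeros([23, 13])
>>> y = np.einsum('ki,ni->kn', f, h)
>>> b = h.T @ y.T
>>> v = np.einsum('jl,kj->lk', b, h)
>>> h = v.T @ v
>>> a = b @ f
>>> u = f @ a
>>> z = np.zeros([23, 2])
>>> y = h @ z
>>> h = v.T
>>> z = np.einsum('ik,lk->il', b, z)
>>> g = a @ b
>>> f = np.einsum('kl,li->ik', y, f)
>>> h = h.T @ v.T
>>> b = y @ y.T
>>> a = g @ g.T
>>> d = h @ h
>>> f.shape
(13, 23)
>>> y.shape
(23, 2)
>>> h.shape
(2, 2)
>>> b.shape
(23, 23)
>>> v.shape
(2, 23)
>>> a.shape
(13, 13)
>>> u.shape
(2, 13)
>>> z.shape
(13, 23)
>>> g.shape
(13, 2)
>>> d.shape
(2, 2)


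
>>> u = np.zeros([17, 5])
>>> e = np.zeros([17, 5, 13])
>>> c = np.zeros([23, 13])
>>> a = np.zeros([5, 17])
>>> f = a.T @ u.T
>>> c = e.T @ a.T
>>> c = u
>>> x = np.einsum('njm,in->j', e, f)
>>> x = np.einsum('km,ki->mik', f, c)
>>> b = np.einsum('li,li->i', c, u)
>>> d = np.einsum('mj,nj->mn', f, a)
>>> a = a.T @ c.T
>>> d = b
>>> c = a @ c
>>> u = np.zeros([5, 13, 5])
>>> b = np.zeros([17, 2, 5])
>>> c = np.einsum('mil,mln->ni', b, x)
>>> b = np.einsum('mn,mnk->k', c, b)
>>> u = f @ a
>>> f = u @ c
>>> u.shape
(17, 17)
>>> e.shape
(17, 5, 13)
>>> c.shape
(17, 2)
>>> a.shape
(17, 17)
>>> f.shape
(17, 2)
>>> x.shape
(17, 5, 17)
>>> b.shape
(5,)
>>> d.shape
(5,)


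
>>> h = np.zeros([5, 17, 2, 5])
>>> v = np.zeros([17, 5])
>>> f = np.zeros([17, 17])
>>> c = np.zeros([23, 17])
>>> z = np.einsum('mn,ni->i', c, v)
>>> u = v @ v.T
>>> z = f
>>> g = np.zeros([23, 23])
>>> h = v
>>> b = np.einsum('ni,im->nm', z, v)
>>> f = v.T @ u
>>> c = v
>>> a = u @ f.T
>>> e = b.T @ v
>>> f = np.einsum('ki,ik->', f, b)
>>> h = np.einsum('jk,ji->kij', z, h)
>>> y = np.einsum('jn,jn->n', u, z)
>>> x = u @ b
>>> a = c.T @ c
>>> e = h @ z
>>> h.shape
(17, 5, 17)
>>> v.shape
(17, 5)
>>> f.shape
()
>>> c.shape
(17, 5)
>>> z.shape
(17, 17)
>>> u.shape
(17, 17)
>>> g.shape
(23, 23)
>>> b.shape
(17, 5)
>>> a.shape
(5, 5)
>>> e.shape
(17, 5, 17)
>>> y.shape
(17,)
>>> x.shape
(17, 5)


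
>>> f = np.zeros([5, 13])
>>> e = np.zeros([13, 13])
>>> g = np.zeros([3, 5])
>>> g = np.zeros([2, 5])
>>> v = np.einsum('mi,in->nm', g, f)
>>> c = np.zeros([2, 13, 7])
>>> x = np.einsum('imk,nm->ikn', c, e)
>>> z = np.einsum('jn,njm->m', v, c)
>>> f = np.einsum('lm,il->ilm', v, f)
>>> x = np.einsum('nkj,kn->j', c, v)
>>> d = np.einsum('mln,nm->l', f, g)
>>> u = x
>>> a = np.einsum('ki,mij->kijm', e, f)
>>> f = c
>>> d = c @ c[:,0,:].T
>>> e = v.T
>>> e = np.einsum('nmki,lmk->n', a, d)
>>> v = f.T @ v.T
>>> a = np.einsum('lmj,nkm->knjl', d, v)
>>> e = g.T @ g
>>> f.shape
(2, 13, 7)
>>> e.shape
(5, 5)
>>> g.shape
(2, 5)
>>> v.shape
(7, 13, 13)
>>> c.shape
(2, 13, 7)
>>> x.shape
(7,)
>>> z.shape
(7,)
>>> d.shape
(2, 13, 2)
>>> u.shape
(7,)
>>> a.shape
(13, 7, 2, 2)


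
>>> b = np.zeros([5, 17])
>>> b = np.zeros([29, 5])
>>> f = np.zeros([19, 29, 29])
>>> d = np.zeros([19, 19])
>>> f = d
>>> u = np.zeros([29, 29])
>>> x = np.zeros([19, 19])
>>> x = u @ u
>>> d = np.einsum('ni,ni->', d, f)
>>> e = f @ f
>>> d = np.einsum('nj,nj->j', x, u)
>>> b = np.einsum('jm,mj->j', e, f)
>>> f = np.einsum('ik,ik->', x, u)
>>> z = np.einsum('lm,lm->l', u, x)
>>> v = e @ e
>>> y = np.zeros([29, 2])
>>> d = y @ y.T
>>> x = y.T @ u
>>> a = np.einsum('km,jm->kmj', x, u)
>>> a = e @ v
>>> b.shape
(19,)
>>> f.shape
()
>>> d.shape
(29, 29)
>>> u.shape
(29, 29)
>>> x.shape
(2, 29)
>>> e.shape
(19, 19)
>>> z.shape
(29,)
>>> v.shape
(19, 19)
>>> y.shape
(29, 2)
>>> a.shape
(19, 19)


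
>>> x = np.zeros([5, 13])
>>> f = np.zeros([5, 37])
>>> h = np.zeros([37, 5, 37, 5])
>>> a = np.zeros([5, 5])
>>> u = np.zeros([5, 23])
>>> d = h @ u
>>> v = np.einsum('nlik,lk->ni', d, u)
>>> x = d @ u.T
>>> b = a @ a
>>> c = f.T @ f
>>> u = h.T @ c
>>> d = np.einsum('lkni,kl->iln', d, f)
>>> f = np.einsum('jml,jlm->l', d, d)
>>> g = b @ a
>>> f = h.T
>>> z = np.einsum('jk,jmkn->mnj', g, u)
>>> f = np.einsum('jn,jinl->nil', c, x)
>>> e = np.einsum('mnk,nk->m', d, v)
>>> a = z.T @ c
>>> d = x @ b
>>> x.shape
(37, 5, 37, 5)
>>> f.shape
(37, 5, 5)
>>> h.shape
(37, 5, 37, 5)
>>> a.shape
(5, 37, 37)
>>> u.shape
(5, 37, 5, 37)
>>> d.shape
(37, 5, 37, 5)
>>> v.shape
(37, 37)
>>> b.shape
(5, 5)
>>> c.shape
(37, 37)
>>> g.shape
(5, 5)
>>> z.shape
(37, 37, 5)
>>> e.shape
(23,)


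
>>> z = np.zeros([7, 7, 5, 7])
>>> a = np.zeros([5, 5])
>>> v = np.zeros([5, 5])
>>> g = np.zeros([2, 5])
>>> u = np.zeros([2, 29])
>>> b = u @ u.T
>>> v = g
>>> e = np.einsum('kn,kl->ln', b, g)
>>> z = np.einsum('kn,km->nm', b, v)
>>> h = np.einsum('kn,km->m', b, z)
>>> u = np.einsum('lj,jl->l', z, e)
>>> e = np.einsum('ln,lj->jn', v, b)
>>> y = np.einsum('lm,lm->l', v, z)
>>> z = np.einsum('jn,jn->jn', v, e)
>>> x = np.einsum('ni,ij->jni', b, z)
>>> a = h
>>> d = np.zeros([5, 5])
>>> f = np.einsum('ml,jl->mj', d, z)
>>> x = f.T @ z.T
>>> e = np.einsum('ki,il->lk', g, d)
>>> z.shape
(2, 5)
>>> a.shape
(5,)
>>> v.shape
(2, 5)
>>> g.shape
(2, 5)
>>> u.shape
(2,)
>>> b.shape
(2, 2)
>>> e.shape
(5, 2)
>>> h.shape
(5,)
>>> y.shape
(2,)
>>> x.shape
(2, 2)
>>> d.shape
(5, 5)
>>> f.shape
(5, 2)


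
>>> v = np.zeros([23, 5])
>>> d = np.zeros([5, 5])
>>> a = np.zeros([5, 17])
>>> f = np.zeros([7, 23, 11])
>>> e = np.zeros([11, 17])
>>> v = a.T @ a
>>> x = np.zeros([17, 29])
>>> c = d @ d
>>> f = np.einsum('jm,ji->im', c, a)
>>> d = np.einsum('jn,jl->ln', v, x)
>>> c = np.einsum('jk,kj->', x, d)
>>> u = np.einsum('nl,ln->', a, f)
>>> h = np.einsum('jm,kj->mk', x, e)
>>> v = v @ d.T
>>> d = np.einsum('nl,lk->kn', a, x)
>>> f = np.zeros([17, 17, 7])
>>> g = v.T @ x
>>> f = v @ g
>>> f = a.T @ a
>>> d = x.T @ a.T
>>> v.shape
(17, 29)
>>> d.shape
(29, 5)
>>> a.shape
(5, 17)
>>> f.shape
(17, 17)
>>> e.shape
(11, 17)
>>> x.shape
(17, 29)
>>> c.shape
()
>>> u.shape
()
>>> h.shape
(29, 11)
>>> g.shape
(29, 29)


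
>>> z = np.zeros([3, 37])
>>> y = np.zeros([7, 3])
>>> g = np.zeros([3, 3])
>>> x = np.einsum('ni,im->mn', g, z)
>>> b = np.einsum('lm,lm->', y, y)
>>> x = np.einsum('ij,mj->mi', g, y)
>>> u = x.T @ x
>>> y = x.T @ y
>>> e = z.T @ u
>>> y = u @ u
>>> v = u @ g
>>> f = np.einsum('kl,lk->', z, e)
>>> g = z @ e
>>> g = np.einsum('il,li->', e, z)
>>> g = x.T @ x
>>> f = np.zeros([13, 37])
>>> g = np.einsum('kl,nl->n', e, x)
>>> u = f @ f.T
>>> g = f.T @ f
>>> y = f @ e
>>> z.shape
(3, 37)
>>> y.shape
(13, 3)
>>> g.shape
(37, 37)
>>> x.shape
(7, 3)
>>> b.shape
()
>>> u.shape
(13, 13)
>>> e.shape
(37, 3)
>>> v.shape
(3, 3)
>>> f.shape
(13, 37)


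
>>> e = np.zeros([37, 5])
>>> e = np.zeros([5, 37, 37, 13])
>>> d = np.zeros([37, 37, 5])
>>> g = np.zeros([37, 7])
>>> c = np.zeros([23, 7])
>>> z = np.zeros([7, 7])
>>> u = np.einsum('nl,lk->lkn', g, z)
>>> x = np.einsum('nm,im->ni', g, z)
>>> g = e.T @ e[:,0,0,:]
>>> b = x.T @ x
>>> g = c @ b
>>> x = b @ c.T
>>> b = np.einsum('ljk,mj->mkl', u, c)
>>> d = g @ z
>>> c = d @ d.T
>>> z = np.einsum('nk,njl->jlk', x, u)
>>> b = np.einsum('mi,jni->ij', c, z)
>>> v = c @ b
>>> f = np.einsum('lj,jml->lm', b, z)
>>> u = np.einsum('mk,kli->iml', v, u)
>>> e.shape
(5, 37, 37, 13)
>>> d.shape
(23, 7)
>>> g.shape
(23, 7)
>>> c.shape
(23, 23)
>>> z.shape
(7, 37, 23)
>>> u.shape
(37, 23, 7)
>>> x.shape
(7, 23)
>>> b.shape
(23, 7)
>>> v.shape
(23, 7)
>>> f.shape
(23, 37)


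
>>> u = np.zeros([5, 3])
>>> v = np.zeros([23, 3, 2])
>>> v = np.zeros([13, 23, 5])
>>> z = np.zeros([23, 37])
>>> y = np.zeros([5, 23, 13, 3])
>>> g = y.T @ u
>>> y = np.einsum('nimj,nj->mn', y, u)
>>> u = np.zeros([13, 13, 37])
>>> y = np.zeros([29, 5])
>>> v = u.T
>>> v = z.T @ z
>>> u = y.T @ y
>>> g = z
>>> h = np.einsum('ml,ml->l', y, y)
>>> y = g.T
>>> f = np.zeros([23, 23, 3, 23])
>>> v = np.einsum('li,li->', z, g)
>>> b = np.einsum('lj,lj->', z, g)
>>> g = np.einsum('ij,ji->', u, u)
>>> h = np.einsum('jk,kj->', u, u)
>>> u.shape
(5, 5)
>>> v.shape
()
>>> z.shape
(23, 37)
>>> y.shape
(37, 23)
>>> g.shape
()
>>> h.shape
()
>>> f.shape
(23, 23, 3, 23)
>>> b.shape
()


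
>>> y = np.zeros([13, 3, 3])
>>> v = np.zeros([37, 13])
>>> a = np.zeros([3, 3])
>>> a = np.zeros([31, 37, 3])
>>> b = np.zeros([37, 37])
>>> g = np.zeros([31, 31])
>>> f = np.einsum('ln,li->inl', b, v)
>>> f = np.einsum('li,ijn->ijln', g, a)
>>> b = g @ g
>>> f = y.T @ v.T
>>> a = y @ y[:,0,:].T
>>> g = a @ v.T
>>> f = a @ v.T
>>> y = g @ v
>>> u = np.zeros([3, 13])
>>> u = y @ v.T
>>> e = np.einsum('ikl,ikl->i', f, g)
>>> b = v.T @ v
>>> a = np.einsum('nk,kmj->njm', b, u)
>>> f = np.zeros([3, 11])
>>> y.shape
(13, 3, 13)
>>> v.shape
(37, 13)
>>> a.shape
(13, 37, 3)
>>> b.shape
(13, 13)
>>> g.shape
(13, 3, 37)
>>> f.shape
(3, 11)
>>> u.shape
(13, 3, 37)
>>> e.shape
(13,)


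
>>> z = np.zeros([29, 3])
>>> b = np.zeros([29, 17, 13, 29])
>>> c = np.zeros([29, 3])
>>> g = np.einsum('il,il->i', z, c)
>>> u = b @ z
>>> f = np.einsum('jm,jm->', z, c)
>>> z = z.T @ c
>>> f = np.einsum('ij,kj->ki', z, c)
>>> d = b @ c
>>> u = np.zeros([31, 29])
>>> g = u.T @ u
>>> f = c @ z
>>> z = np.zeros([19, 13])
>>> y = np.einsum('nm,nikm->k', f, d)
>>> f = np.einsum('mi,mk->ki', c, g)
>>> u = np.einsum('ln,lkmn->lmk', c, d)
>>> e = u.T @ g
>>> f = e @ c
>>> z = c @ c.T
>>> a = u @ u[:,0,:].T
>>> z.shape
(29, 29)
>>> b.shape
(29, 17, 13, 29)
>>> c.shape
(29, 3)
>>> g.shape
(29, 29)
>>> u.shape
(29, 13, 17)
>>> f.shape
(17, 13, 3)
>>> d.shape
(29, 17, 13, 3)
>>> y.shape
(13,)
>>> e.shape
(17, 13, 29)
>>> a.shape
(29, 13, 29)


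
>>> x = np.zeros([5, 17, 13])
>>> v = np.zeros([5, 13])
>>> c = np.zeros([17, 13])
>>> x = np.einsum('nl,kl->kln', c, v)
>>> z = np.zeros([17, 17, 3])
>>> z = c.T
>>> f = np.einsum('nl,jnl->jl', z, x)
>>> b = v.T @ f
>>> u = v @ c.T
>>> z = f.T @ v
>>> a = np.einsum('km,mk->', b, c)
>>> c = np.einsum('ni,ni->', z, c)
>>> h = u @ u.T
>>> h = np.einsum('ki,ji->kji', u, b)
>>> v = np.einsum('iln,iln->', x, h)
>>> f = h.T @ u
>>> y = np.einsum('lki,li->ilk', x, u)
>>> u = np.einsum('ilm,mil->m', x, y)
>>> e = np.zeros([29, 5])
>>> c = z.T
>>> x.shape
(5, 13, 17)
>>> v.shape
()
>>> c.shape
(13, 17)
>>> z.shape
(17, 13)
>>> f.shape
(17, 13, 17)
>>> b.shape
(13, 17)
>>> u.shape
(17,)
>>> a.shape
()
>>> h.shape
(5, 13, 17)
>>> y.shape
(17, 5, 13)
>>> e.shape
(29, 5)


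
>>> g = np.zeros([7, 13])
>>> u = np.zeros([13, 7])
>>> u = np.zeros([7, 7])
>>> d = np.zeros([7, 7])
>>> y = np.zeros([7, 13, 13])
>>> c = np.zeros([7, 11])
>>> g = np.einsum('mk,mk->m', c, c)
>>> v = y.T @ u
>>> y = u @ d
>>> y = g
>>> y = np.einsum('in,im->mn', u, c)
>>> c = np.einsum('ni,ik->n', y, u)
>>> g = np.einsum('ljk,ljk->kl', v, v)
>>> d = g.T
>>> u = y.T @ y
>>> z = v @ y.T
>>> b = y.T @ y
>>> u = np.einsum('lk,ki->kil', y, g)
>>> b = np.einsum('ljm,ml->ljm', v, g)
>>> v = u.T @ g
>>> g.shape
(7, 13)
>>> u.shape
(7, 13, 11)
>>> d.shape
(13, 7)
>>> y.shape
(11, 7)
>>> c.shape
(11,)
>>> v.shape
(11, 13, 13)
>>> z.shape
(13, 13, 11)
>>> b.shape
(13, 13, 7)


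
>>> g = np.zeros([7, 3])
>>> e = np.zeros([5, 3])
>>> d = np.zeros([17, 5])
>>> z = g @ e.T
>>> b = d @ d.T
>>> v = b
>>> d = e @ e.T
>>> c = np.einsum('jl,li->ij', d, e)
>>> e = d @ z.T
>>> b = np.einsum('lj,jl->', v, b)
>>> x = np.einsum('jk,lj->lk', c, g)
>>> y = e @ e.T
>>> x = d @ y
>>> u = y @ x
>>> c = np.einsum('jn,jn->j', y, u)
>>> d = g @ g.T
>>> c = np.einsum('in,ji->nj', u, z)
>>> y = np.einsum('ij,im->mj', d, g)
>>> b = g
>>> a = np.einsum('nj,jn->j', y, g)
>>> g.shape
(7, 3)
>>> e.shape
(5, 7)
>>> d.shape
(7, 7)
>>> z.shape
(7, 5)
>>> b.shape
(7, 3)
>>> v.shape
(17, 17)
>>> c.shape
(5, 7)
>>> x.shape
(5, 5)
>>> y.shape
(3, 7)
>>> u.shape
(5, 5)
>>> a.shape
(7,)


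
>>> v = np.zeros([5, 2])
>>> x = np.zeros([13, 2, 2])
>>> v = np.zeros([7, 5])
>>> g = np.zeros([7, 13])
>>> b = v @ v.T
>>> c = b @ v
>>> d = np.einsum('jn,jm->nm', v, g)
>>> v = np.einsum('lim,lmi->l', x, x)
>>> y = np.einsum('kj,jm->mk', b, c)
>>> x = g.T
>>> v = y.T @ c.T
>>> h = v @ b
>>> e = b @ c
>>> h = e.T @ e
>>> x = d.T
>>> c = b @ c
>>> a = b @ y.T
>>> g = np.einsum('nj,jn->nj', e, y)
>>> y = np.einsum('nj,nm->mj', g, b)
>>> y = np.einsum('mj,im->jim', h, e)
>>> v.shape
(7, 7)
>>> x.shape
(13, 5)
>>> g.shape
(7, 5)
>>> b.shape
(7, 7)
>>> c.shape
(7, 5)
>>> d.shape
(5, 13)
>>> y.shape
(5, 7, 5)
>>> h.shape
(5, 5)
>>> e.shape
(7, 5)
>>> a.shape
(7, 5)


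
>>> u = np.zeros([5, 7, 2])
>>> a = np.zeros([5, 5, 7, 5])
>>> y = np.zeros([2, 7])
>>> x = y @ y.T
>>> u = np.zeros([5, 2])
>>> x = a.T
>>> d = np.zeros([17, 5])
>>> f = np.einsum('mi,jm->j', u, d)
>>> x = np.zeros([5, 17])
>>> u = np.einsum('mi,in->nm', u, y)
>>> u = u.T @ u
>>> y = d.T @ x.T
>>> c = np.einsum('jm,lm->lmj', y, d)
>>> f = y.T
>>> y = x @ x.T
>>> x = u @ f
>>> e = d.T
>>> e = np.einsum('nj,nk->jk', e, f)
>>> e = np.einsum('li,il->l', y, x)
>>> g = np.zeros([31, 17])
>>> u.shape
(5, 5)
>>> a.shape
(5, 5, 7, 5)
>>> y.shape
(5, 5)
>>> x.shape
(5, 5)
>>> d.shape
(17, 5)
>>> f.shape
(5, 5)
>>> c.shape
(17, 5, 5)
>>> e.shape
(5,)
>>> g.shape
(31, 17)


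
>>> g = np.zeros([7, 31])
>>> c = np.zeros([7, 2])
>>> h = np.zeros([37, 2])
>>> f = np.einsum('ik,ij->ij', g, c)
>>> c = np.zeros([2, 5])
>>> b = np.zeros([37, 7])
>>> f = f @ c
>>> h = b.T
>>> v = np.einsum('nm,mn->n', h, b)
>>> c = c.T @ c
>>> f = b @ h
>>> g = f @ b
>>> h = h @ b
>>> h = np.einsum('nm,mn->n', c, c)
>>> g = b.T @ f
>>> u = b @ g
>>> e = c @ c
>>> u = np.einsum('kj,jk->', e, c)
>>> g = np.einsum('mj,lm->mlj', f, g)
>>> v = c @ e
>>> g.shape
(37, 7, 37)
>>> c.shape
(5, 5)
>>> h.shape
(5,)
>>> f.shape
(37, 37)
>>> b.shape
(37, 7)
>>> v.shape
(5, 5)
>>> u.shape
()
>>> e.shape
(5, 5)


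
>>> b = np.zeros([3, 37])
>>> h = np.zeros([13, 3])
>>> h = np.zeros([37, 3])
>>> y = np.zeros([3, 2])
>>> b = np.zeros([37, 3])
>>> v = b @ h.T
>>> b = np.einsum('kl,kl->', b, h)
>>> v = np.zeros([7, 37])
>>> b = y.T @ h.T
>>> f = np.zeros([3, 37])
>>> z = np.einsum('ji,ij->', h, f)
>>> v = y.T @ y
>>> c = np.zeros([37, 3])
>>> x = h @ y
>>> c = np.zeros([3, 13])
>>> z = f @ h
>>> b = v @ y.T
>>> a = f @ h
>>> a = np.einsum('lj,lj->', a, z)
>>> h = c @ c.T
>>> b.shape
(2, 3)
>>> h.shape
(3, 3)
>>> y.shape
(3, 2)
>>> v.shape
(2, 2)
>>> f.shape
(3, 37)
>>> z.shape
(3, 3)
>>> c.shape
(3, 13)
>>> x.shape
(37, 2)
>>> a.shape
()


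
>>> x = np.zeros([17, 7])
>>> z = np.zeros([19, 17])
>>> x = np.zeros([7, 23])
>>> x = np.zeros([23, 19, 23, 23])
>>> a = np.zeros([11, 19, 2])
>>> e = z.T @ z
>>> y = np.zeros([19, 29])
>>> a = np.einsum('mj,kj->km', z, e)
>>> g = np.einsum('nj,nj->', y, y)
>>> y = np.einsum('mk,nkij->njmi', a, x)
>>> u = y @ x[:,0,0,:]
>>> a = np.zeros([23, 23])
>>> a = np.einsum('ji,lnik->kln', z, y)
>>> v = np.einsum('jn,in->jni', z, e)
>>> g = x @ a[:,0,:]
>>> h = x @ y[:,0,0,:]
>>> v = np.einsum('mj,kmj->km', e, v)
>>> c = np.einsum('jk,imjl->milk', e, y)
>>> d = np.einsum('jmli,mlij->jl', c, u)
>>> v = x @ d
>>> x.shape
(23, 19, 23, 23)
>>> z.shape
(19, 17)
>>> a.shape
(23, 23, 23)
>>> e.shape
(17, 17)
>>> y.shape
(23, 23, 17, 23)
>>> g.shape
(23, 19, 23, 23)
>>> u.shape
(23, 23, 17, 23)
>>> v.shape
(23, 19, 23, 23)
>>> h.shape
(23, 19, 23, 23)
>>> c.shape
(23, 23, 23, 17)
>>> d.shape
(23, 23)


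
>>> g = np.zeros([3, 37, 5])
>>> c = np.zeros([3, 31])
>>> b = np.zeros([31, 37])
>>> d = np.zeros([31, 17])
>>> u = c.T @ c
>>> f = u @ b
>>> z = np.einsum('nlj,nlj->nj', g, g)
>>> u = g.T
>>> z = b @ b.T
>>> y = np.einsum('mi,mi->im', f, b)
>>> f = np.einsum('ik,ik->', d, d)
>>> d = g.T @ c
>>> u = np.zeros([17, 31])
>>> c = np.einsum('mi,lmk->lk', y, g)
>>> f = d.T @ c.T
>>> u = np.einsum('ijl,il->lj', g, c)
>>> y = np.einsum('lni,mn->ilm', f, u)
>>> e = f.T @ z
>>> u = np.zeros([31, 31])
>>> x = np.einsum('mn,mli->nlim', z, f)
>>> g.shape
(3, 37, 5)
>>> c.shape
(3, 5)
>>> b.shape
(31, 37)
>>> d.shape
(5, 37, 31)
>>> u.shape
(31, 31)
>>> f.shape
(31, 37, 3)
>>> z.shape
(31, 31)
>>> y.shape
(3, 31, 5)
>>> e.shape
(3, 37, 31)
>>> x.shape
(31, 37, 3, 31)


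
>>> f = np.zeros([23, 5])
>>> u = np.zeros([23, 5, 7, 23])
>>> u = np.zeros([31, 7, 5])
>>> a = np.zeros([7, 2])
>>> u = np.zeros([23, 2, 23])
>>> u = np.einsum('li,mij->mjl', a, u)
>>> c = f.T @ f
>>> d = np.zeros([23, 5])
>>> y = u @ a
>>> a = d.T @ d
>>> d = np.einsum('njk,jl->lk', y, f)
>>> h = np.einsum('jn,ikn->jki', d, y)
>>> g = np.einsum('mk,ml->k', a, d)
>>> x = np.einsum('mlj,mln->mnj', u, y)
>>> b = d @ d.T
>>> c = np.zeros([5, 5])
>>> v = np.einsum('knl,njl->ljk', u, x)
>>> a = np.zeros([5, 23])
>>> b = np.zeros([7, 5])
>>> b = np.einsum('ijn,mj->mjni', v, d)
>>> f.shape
(23, 5)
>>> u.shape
(23, 23, 7)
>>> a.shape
(5, 23)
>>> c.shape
(5, 5)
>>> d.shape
(5, 2)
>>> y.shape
(23, 23, 2)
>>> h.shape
(5, 23, 23)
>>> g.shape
(5,)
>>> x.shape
(23, 2, 7)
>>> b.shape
(5, 2, 23, 7)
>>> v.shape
(7, 2, 23)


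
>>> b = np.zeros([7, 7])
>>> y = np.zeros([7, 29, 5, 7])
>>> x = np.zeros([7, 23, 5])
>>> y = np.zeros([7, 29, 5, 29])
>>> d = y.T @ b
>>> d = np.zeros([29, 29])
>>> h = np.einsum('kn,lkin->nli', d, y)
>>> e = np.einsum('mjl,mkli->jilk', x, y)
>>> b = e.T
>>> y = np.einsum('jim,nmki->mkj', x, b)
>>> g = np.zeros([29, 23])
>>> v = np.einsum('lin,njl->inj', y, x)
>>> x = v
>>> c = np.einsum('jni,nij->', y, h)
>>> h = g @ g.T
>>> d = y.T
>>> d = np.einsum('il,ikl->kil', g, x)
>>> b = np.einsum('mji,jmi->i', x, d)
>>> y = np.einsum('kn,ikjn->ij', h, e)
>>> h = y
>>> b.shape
(23,)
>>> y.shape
(23, 5)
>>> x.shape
(29, 7, 23)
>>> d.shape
(7, 29, 23)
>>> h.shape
(23, 5)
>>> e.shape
(23, 29, 5, 29)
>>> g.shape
(29, 23)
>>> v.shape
(29, 7, 23)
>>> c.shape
()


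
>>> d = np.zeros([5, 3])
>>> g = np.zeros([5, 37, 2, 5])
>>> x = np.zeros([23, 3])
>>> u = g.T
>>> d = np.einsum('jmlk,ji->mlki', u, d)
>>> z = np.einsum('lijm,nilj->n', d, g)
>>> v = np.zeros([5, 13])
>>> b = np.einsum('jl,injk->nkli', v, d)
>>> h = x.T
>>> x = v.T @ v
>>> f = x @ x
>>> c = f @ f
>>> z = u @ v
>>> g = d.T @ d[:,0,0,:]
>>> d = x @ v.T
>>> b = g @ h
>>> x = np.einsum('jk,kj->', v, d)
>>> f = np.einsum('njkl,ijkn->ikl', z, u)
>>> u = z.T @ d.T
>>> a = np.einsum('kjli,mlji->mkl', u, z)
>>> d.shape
(13, 5)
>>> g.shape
(3, 5, 37, 3)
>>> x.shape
()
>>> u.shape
(13, 37, 2, 13)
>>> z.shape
(5, 2, 37, 13)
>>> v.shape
(5, 13)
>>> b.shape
(3, 5, 37, 23)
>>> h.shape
(3, 23)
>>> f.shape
(5, 37, 13)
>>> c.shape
(13, 13)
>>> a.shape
(5, 13, 2)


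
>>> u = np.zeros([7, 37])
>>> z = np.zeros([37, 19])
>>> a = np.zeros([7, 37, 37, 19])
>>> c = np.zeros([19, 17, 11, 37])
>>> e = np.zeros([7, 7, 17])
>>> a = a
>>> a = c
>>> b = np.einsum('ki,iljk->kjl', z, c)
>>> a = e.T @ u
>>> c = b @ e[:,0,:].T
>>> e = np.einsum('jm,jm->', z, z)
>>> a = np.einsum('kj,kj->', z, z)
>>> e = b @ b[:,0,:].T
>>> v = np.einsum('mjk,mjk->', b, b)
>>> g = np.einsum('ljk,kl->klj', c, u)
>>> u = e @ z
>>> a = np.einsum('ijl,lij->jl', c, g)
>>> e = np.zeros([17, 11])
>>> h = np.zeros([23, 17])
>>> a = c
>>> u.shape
(37, 11, 19)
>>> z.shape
(37, 19)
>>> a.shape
(37, 11, 7)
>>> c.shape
(37, 11, 7)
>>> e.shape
(17, 11)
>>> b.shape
(37, 11, 17)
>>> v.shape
()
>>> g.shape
(7, 37, 11)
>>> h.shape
(23, 17)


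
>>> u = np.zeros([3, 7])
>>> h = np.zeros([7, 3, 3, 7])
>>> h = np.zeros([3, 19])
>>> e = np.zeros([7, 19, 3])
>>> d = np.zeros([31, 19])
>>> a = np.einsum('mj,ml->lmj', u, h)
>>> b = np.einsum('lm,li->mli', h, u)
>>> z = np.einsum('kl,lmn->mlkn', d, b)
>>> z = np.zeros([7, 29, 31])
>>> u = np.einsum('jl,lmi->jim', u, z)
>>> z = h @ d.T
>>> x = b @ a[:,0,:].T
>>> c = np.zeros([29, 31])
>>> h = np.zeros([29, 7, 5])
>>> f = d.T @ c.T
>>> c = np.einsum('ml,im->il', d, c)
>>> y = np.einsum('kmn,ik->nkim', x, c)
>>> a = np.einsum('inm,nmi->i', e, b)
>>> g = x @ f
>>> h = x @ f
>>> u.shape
(3, 31, 29)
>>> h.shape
(19, 3, 29)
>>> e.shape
(7, 19, 3)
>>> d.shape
(31, 19)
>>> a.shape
(7,)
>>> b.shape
(19, 3, 7)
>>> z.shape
(3, 31)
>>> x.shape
(19, 3, 19)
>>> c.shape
(29, 19)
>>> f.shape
(19, 29)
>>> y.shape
(19, 19, 29, 3)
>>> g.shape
(19, 3, 29)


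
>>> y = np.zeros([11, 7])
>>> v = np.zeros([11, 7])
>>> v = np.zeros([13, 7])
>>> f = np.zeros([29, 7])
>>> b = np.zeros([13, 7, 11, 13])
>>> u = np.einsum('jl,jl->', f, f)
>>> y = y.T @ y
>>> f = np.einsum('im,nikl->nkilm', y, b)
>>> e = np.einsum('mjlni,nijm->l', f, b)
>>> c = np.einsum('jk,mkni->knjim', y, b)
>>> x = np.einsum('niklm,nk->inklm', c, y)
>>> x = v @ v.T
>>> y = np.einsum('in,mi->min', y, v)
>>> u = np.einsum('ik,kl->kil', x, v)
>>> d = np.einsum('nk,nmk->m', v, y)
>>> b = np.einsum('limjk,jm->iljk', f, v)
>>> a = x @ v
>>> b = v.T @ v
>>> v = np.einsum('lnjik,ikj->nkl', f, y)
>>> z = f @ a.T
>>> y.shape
(13, 7, 7)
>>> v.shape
(11, 7, 13)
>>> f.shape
(13, 11, 7, 13, 7)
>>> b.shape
(7, 7)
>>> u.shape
(13, 13, 7)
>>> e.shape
(7,)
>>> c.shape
(7, 11, 7, 13, 13)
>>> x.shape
(13, 13)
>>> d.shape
(7,)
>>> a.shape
(13, 7)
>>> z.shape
(13, 11, 7, 13, 13)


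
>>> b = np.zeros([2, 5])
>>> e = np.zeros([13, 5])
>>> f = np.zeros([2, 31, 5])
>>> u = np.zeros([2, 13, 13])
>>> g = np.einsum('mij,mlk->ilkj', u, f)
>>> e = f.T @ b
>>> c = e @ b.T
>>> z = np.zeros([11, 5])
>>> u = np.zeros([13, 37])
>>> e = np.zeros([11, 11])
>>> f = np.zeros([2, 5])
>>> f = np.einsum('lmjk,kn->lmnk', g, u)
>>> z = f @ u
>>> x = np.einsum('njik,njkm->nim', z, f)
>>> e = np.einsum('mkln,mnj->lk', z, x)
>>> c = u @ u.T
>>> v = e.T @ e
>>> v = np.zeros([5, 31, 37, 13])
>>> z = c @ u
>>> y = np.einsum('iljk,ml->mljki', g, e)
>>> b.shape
(2, 5)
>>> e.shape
(37, 31)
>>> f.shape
(13, 31, 37, 13)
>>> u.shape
(13, 37)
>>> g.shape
(13, 31, 5, 13)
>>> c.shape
(13, 13)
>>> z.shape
(13, 37)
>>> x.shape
(13, 37, 13)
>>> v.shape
(5, 31, 37, 13)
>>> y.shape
(37, 31, 5, 13, 13)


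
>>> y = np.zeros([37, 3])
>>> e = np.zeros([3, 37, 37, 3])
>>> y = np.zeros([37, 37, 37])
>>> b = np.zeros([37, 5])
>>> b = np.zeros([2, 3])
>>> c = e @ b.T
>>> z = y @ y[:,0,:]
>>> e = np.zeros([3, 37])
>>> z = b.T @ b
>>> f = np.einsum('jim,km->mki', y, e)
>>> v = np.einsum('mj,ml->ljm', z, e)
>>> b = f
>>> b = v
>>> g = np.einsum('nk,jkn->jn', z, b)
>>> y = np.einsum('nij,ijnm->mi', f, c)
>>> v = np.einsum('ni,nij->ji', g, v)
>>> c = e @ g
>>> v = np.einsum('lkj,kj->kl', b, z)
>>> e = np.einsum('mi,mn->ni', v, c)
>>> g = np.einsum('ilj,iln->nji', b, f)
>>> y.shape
(2, 3)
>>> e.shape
(3, 37)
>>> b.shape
(37, 3, 3)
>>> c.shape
(3, 3)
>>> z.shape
(3, 3)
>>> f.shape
(37, 3, 37)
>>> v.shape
(3, 37)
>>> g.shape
(37, 3, 37)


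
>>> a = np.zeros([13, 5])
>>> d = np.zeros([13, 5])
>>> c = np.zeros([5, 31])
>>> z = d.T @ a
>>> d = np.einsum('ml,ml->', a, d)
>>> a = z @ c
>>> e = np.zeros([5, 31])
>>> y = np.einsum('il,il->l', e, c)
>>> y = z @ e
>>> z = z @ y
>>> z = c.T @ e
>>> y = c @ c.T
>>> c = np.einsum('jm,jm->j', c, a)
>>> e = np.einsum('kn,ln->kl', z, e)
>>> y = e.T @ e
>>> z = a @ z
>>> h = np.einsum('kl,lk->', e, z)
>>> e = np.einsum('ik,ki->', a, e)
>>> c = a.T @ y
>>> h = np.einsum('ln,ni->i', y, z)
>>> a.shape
(5, 31)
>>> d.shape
()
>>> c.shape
(31, 5)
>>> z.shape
(5, 31)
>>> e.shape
()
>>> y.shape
(5, 5)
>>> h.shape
(31,)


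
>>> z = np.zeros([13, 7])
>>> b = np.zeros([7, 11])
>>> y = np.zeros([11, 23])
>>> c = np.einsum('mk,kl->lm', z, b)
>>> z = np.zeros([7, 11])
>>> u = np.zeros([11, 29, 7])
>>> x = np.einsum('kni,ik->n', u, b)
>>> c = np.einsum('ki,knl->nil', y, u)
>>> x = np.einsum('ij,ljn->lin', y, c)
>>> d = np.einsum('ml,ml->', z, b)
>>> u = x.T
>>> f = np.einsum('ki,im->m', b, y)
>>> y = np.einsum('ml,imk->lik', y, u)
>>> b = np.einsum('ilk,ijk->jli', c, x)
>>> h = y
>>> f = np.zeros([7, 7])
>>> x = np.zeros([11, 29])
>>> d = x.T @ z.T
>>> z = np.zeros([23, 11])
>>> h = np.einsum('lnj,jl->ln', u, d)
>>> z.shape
(23, 11)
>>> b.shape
(11, 23, 29)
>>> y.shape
(23, 7, 29)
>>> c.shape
(29, 23, 7)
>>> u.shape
(7, 11, 29)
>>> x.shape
(11, 29)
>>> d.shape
(29, 7)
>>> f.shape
(7, 7)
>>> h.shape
(7, 11)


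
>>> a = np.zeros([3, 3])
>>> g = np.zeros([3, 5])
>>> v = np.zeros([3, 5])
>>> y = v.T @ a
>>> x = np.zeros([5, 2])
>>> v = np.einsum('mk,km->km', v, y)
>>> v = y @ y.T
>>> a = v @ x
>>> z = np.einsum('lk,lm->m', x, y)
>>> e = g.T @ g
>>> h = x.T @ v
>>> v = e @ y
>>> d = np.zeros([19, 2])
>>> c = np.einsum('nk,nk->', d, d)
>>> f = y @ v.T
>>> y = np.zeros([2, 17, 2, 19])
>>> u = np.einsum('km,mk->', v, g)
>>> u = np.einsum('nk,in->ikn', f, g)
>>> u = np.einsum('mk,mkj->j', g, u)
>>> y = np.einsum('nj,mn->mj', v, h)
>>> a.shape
(5, 2)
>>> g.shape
(3, 5)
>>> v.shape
(5, 3)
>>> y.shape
(2, 3)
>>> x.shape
(5, 2)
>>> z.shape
(3,)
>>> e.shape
(5, 5)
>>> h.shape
(2, 5)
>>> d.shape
(19, 2)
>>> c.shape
()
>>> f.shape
(5, 5)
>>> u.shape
(5,)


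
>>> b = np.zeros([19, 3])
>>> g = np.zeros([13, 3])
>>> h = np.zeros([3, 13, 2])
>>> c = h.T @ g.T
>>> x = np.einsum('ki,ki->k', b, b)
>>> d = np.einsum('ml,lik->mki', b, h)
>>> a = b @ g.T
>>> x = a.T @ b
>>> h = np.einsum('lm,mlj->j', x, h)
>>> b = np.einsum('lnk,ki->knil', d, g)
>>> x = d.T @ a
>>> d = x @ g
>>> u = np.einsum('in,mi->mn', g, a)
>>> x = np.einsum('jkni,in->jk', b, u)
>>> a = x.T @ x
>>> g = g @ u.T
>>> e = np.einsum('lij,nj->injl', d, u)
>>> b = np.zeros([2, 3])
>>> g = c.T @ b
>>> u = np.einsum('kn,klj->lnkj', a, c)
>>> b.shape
(2, 3)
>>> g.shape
(13, 13, 3)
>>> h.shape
(2,)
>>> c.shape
(2, 13, 13)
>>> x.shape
(13, 2)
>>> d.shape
(13, 2, 3)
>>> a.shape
(2, 2)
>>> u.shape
(13, 2, 2, 13)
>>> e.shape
(2, 19, 3, 13)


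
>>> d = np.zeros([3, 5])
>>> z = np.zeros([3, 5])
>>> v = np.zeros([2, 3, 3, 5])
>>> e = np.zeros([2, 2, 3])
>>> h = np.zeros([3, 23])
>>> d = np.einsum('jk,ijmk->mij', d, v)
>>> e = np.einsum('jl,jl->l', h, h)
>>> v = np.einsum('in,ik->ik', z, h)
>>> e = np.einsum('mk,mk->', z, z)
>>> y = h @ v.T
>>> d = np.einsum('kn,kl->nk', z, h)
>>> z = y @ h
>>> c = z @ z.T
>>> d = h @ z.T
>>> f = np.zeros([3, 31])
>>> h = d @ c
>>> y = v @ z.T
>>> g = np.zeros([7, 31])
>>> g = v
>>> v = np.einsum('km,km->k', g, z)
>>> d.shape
(3, 3)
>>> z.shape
(3, 23)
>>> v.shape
(3,)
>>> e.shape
()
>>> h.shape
(3, 3)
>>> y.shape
(3, 3)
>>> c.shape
(3, 3)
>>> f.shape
(3, 31)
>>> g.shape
(3, 23)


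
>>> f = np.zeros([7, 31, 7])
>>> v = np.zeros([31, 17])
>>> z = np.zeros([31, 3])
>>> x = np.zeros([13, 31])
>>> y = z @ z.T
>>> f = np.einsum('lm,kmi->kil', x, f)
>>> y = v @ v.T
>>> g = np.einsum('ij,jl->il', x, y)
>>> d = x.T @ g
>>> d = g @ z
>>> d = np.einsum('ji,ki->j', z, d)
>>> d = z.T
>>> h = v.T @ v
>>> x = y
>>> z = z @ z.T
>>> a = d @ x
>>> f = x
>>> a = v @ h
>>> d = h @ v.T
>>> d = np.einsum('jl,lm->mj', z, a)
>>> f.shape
(31, 31)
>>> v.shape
(31, 17)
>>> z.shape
(31, 31)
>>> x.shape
(31, 31)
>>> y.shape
(31, 31)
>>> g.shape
(13, 31)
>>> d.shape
(17, 31)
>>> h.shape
(17, 17)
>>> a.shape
(31, 17)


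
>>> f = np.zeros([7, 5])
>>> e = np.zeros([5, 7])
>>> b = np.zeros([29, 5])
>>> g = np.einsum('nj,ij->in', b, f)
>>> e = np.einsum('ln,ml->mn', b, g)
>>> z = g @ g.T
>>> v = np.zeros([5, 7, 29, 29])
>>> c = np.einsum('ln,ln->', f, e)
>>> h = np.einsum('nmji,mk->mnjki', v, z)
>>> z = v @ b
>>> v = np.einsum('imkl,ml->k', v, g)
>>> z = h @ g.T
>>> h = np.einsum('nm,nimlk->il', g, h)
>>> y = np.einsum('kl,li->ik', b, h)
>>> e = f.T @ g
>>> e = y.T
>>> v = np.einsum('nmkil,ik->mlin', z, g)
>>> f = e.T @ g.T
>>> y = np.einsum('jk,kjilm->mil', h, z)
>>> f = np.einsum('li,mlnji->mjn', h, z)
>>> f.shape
(7, 7, 29)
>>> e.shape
(29, 7)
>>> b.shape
(29, 5)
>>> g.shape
(7, 29)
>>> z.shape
(7, 5, 29, 7, 7)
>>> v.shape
(5, 7, 7, 7)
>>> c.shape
()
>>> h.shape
(5, 7)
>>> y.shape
(7, 29, 7)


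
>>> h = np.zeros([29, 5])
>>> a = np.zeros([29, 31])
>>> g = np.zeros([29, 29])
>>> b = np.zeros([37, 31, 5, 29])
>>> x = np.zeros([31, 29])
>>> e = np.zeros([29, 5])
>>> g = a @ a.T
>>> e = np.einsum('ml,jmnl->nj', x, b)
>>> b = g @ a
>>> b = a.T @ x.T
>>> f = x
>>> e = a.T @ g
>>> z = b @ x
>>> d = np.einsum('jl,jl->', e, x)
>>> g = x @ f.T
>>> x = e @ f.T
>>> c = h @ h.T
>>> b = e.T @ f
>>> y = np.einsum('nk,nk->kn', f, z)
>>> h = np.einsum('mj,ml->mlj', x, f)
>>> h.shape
(31, 29, 31)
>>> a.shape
(29, 31)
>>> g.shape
(31, 31)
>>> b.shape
(29, 29)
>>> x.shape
(31, 31)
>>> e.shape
(31, 29)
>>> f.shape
(31, 29)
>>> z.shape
(31, 29)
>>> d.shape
()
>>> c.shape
(29, 29)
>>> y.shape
(29, 31)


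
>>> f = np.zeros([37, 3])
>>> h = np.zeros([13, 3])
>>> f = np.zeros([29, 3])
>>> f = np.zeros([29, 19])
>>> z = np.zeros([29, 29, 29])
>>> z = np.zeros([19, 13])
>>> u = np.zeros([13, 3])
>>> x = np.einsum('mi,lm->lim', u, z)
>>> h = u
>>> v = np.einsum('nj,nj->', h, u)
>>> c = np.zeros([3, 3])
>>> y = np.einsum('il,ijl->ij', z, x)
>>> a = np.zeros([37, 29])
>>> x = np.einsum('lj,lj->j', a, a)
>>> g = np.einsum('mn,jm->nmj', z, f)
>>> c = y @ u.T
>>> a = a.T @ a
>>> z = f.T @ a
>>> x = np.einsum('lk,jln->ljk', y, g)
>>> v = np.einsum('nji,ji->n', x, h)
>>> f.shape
(29, 19)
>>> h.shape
(13, 3)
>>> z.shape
(19, 29)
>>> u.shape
(13, 3)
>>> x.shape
(19, 13, 3)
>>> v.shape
(19,)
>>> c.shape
(19, 13)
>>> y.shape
(19, 3)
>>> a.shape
(29, 29)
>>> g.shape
(13, 19, 29)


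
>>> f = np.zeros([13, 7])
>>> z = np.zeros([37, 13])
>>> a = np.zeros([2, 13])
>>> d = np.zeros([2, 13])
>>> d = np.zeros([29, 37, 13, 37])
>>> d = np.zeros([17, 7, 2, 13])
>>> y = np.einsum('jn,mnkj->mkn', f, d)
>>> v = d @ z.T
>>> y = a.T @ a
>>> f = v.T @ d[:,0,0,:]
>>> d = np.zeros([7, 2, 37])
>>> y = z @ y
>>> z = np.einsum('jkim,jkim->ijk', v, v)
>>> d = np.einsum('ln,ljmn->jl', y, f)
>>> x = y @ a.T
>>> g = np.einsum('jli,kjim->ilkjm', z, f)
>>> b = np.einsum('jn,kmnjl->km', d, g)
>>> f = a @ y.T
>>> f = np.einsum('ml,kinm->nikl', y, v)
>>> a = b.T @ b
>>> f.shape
(2, 7, 17, 13)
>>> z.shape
(2, 17, 7)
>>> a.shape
(17, 17)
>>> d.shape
(2, 37)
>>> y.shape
(37, 13)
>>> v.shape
(17, 7, 2, 37)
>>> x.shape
(37, 2)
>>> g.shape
(7, 17, 37, 2, 13)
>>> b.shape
(7, 17)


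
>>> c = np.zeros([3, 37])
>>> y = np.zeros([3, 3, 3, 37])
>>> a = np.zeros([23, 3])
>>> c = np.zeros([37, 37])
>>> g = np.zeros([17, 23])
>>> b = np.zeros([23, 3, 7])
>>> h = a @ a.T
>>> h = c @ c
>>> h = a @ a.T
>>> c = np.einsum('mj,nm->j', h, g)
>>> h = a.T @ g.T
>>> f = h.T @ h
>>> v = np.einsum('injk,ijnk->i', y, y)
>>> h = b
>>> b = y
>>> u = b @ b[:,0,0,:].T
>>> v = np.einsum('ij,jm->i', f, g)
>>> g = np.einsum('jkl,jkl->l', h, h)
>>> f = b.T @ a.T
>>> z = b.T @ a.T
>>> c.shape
(23,)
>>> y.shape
(3, 3, 3, 37)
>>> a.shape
(23, 3)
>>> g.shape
(7,)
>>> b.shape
(3, 3, 3, 37)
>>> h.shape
(23, 3, 7)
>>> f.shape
(37, 3, 3, 23)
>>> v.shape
(17,)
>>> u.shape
(3, 3, 3, 3)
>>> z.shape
(37, 3, 3, 23)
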